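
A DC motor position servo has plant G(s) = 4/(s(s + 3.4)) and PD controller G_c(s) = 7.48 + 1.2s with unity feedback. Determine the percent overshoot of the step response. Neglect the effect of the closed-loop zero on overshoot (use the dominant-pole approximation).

Forward path: (7.48 + 1.2s)·4/(s(s+3.4)). The closed-loop characteristic equation is s² + (3.4 + 4·1.2)s + 4·7.48 = 0.
That is s² + 8.2s + 29.92 = 0, so ω_n = 5.47 rad/s and ζ = 8.2/(2·5.47) = 0.7496.
%OS = 100·exp(−πζ/√(1−ζ²)) = 2.85%.

2.85%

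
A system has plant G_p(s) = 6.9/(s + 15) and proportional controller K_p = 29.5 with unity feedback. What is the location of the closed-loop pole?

Closed-loop transfer function: T(s) = K_p·G_p(s)/(1 + K_p·G_p(s)) = 203.6/(s + 15 + 203.6) = 203.6/(s + 218.6).
The closed-loop pole is at s = −218.6.

s = -218.6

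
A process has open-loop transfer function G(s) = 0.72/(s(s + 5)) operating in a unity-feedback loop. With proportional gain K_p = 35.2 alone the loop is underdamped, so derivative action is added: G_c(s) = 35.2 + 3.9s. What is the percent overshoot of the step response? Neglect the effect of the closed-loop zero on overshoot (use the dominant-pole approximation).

2.11%

Forward path: (35.2 + 3.9s)·0.72/(s(s+5)). The closed-loop characteristic equation is s² + (5 + 0.72·3.9)s + 0.72·35.2 = 0.
That is s² + 7.808s + 25.34 = 0, so ω_n = 5.034 rad/s and ζ = 7.808/(2·5.034) = 0.7755.
%OS = 100·exp(−πζ/√(1−ζ²)) = 2.11%.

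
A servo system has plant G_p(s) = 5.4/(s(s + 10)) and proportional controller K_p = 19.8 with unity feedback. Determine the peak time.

T_p = 0.347 s

Closed-loop characteristic equation: s² + 10s + 106.9 = 0, so ω_n = 10.34 rad/s and ζ = 10/(2·10.34) = 0.4835.
Damped frequency ω_d = ω_n√(1−ζ²) = 9.051 rad/s, so peak time T_p = π/ω_d = 0.347 s.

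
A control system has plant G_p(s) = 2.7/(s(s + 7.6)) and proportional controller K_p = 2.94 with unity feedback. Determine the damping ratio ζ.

1 + K_p·G_p(s) = 0 gives s² + 7.6s + 7.938 = 0.
Matching s² + 2ζω_n s + ω_n²: ω_n = √7.938 = 2.817 rad/s and 2ζω_n = 7.6, so ζ = 7.6/(2·2.817) = 1.35.

ζ = 1.35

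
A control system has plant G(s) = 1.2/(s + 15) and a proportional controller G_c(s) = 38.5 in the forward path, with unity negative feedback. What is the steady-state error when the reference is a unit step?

The loop is type 0. Static position error constant K_pos = G_c(0)·G(0) = 38.5·0.08 = 3.08.
Steady-state error to a unit step: e_ss = 1/(1+K_pos) = 1/4.08 = 0.245.

0.245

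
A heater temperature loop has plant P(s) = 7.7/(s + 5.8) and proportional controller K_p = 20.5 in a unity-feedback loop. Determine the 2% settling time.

T_s ≈ 0.0244 s

Closed-loop transfer function: T(s) = K_p·P(s)/(1 + K_p·P(s)) = 157.8/(s + 5.8 + 157.8) = 157.8/(s + 163.7).
Time constant τ = 1/163.7 = 0.006111 s, so the 2% settling time is about 4τ = 0.0244 s.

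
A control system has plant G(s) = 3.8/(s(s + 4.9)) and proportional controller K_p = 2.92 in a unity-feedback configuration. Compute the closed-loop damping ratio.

ζ = 0.736

1 + K_p·G(s) = 0 gives s² + 4.9s + 11.1 = 0.
So ω_n² = 11.1 ⇒ ω_n = 3.331 rad/s, and ζ = 4.9/(2ω_n) = 0.736.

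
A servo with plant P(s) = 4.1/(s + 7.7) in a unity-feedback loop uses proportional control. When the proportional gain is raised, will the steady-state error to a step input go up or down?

e_ss = 1/(1 + K_p·P(0)); a larger K_p raises the denominator, so e_ss decreases.

decrease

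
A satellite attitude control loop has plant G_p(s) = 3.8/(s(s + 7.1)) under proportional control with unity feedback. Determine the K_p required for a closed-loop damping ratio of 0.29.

Closed-loop characteristic equation: s² + 7.1s + K_p·3.8 = 0.
So ω_n = √(3.8K_p) and 2ζω_n = 7.1, giving ζ = 7.1/(2√(3.8K_p)).
Setting ζ = 0.29: √(3.8K_p) = 7.1/(2·0.29) = 12.24, so K_p = 149.9/3.8 = 39.4.

K_p = 39.4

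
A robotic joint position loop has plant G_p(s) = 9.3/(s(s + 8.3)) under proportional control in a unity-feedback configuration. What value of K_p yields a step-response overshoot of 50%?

From %OS = 100·exp(−πζ/√(1−ζ²)) = 50%, ζ = −ln(0.5)/√(π²+ln²(0.5)) = 0.2155.
Characteristic equation s² + 8.3s + 9.3K_p = 0 gives ζ = 8.3/(2√(9.3K_p)).
Setting ζ = 0.2155: √(9.3K_p) = 8.3/(2·0.2155) = 19.26, so K_p = 371/9.3 = 39.9.

K_p = 39.9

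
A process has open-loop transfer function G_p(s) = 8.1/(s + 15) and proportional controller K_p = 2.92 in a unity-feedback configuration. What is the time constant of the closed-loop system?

Closed-loop transfer function: T(s) = K_p·G_p(s)/(1 + K_p·G_p(s)) = 23.65/(s + 15 + 23.65) = 23.65/(s + 38.65).
Time constant τ = 1/38.65 = 0.0259 s.

τ = 0.0259 s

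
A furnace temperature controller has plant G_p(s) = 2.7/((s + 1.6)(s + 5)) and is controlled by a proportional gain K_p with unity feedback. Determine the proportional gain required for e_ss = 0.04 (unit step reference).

K_p = 71.1

Steady-state error for a unit step on this type-0 loop is 1/(1 + K_p·G_p(0)).
G_p(0) = 0.3375. Require 1/(1 + K_p·0.3375) = 0.04, so 1 + 0.3375·K_p = 25.
K_p = (25 − 1)/0.3375 = 71.1.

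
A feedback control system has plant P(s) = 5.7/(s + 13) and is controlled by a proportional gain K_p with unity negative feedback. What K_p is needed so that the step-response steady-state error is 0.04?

For a type-0 loop with proportional control, e_ss = 1/(1 + K_p·P(0)).
P(0) = 0.4385. Require 1/(1 + K_p·0.4385) = 0.04, so 1 + 0.4385·K_p = 25.
K_p = (25 − 1)/0.4385 = 54.7.

K_p = 54.7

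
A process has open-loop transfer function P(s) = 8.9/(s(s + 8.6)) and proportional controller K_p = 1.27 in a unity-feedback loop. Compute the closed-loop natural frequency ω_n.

ω_n = 3.36 rad/s

1 + K_p·P(s) = 0 gives s² + 8.6s + 11.3 = 0.
Matching s² + 2ζω_n s + ω_n²: ω_n = √11.3 = 3.362 rad/s and 2ζω_n = 8.6, so ζ = 8.6/(2·3.362) = 1.28.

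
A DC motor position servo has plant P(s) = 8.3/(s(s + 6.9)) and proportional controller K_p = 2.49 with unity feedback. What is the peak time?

T_p = 1.06 s

From 1 + K_pP(s) = 0: s² + 6.9s + 20.67 = 0 ⇒ ω_n = 4.546, ζ = 0.7589.
Damped frequency ω_d = ω_n√(1−ζ²) = 2.96 rad/s, so peak time T_p = π/ω_d = 1.06 s.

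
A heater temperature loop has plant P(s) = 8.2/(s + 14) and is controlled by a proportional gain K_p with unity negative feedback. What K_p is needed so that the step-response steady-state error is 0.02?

Steady-state error for a unit step on this type-0 loop is 1/(1 + K_p·P(0)).
P(0) = 0.5857. Require 1/(1 + K_p·0.5857) = 0.02, so 1 + 0.5857·K_p = 50.
K_p = (50 − 1)/0.5857 = 83.7.

K_p = 83.7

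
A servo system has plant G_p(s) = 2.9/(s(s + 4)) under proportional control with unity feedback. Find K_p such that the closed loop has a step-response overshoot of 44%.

K_p = 21.6

From %OS = 100·exp(−πζ/√(1−ζ²)) = 44%, ζ = −ln(0.44)/√(π²+ln²(0.44)) = 0.2528.
Characteristic equation s² + 4s + 2.9K_p = 0 gives ζ = 4/(2√(2.9K_p)).
Setting ζ = 0.2528: √(2.9K_p) = 4/(2·0.2528) = 7.91, so K_p = 62.57/2.9 = 21.6.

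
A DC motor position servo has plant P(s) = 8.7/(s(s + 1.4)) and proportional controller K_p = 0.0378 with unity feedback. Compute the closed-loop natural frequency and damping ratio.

1 + K_p·P(s) = 0 gives s² + 1.4s + 0.3289 = 0.
Matching s² + 2ζω_n s + ω_n²: ω_n = √0.3289 = 0.5735 rad/s and 2ζω_n = 1.4, so ζ = 1.4/(2·0.5735) = 1.22.

ω_n = 0.573 rad/s, ζ = 1.22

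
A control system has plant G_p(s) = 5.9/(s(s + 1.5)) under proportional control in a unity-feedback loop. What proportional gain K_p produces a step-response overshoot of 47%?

From %OS = 100·exp(−πζ/√(1−ζ²)) = 47%, ζ = −ln(0.47)/√(π²+ln²(0.47)) = 0.2337.
Characteristic equation s² + 1.5s + 5.9K_p = 0 gives ζ = 1.5/(2√(5.9K_p)).
Setting ζ = 0.2337: √(5.9K_p) = 1.5/(2·0.2337) = 3.21, so K_p = 10.3/5.9 = 1.75.

K_p = 1.75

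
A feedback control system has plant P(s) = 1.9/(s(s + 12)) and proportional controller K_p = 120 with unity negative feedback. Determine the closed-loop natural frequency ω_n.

1 + K_p·P(s) = 0 gives s² + 12s + 228 = 0.
So ω_n² = 228 ⇒ ω_n = 15.1 rad/s, and ζ = 12/(2ω_n) = 0.397.

ω_n = 15.1 rad/s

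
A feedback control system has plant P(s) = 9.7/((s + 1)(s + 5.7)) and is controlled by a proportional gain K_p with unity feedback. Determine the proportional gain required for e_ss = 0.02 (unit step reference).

K_p = 28.8

For a type-0 loop with proportional control, e_ss = 1/(1 + K_p·P(0)).
P(0) = 1.702. Require 1/(1 + K_p·1.702) = 0.02, so 1 + 1.702·K_p = 50.
K_p = (50 − 1)/1.702 = 28.8.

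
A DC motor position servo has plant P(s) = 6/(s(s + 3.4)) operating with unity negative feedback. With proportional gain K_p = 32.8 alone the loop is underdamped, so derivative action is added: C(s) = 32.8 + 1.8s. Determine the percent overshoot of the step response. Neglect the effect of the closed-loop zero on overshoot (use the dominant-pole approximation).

Forward path: (32.8 + 1.8s)·6/(s(s+3.4)). The closed-loop characteristic equation is s² + (3.4 + 6·1.8)s + 6·32.8 = 0.
That is s² + 14.2s + 196.8 = 0, so ω_n = 14.03 rad/s and ζ = 14.2/(2·14.03) = 0.5061.
%OS = 100·exp(−πζ/√(1−ζ²)) = 15.8%.

15.8%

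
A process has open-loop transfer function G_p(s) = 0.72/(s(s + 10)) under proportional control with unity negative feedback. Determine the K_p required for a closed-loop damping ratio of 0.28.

K_p = 443

Closed-loop characteristic equation: s² + 10s + K_p·0.72 = 0.
So ω_n = √(0.72K_p) and 2ζω_n = 10, giving ζ = 10/(2√(0.72K_p)).
Setting ζ = 0.28: √(0.72K_p) = 10/(2·0.28) = 17.86, so K_p = 318.9/0.72 = 443.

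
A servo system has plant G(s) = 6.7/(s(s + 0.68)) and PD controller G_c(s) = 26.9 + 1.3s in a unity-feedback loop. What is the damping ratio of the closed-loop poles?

Forward path: (26.9 + 1.3s)·6.7/(s(s+0.68)). The closed-loop characteristic equation is s² + (0.68 + 6.7·1.3)s + 6.7·26.9 = 0.
That is s² + 9.39s + 180.2 = 0, so ω_n = 13.42 rad/s and ζ = 9.39/(2·13.42) = 0.3497.

ζ = 0.35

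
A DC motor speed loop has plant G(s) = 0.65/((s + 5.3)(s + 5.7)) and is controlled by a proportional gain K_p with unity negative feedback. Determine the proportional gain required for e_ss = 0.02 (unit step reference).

K_p = 2280

Steady-state error for a unit step on this type-0 loop is 1/(1 + K_p·G(0)).
G(0) = 0.02152. Require 1/(1 + K_p·0.02152) = 0.02, so 1 + 0.02152·K_p = 50.
K_p = (50 − 1)/0.02152 = 2280.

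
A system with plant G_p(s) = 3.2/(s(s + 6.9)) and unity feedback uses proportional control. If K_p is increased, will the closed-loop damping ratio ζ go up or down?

decrease

ζ = 6.9/(2√(3.2K_p)); increasing K_p raises the denominator, so ζ falls.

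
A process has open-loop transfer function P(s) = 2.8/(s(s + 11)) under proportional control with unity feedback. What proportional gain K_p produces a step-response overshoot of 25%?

From %OS = 100·exp(−πζ/√(1−ζ²)) = 25%, ζ = −ln(0.25)/√(π²+ln²(0.25)) = 0.4037.
Characteristic equation s² + 11s + 2.8K_p = 0 gives ζ = 11/(2√(2.8K_p)).
Setting ζ = 0.4037: √(2.8K_p) = 11/(2·0.4037) = 13.62, so K_p = 185.6/2.8 = 66.3.

K_p = 66.3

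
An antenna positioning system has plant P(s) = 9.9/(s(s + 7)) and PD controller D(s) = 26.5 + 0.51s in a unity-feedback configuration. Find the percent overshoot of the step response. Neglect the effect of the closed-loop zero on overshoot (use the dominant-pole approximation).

28.4%

Forward path: (26.5 + 0.51s)·9.9/(s(s+7)). The closed-loop characteristic equation is s² + (7 + 9.9·0.51)s + 9.9·26.5 = 0.
That is s² + 12.05s + 262.4 = 0, so ω_n = 16.2 rad/s and ζ = 12.05/(2·16.2) = 0.3719.
%OS = 100·exp(−πζ/√(1−ζ²)) = 28.4%.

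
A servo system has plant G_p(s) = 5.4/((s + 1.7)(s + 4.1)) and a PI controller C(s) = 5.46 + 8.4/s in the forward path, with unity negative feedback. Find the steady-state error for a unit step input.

The open loop C(s)G_p(s) has a pole at the origin (type 1), so the static position error constant is infinite and e_ss = 1/(1+∞) = 0.

0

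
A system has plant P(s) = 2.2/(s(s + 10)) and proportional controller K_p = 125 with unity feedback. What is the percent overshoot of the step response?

The closed-loop denominator s² + 10s + 275 gives ω_n = √275 = 16.58 and ζ = 10/(2ω_n) = 0.3015.
%OS = 100·exp(−πζ/√(1−ζ²)) = 100·exp(−π·0.3015/√0.9091) = 37%.

37%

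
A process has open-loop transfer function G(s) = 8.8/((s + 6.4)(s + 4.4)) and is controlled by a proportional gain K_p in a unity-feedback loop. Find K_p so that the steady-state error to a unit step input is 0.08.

K_p = 36.8

Steady-state error for a unit step on this type-0 loop is 1/(1 + K_p·G(0)).
G(0) = 0.3125. Require 1/(1 + K_p·0.3125) = 0.08, so 1 + 0.3125·K_p = 12.5.
K_p = (12.5 − 1)/0.3125 = 36.8.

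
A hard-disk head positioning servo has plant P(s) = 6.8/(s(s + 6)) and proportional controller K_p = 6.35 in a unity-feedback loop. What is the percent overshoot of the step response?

The closed-loop denominator s² + 6s + 43.18 gives ω_n = √43.18 = 6.571 and ζ = 6/(2ω_n) = 0.4565.
%OS = 100·exp(−πζ/√(1−ζ²)) = 100·exp(−π·0.4565/√0.7916) = 19.9%.

19.9%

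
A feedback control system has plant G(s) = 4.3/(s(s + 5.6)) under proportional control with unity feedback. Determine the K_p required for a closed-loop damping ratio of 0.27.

Closed-loop characteristic equation: s² + 5.6s + K_p·4.3 = 0.
So ω_n = √(4.3K_p) and 2ζω_n = 5.6, giving ζ = 5.6/(2√(4.3K_p)).
Setting ζ = 0.27: √(4.3K_p) = 5.6/(2·0.27) = 10.37, so K_p = 107.5/4.3 = 25.

K_p = 25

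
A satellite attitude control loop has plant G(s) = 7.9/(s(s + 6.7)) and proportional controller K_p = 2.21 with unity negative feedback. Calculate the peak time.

From 1 + K_pG(s) = 0: s² + 6.7s + 17.46 = 0 ⇒ ω_n = 4.178, ζ = 0.8017.
Damped frequency ω_d = ω_n√(1−ζ²) = 2.497 rad/s, so peak time T_p = π/ω_d = 1.26 s.

T_p = 1.26 s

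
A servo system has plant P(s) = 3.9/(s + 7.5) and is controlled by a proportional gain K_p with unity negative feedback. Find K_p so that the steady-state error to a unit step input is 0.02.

K_p = 94.2

Steady-state error for a unit step on this type-0 loop is 1/(1 + K_p·P(0)).
P(0) = 0.52. Require 1/(1 + K_p·0.52) = 0.02, so 1 + 0.52·K_p = 50.
K_p = (50 − 1)/0.52 = 94.2.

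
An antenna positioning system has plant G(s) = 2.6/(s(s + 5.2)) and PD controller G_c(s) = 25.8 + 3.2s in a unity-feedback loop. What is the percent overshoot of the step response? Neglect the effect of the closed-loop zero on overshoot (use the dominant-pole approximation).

Forward path: (25.8 + 3.2s)·2.6/(s(s+5.2)). The closed-loop characteristic equation is s² + (5.2 + 2.6·3.2)s + 2.6·25.8 = 0.
That is s² + 13.52s + 67.08 = 0, so ω_n = 8.19 rad/s and ζ = 13.52/(2·8.19) = 0.8254.
%OS = 100·exp(−πζ/√(1−ζ²)) = 1.01%.

1.01%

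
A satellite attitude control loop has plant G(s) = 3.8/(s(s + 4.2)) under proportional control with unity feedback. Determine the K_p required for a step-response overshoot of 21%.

K_p = 5.86

From %OS = 100·exp(−πζ/√(1−ζ²)) = 21%, ζ = −ln(0.21)/√(π²+ln²(0.21)) = 0.4449.
Characteristic equation s² + 4.2s + 3.8K_p = 0 gives ζ = 4.2/(2√(3.8K_p)).
Setting ζ = 0.4449: √(3.8K_p) = 4.2/(2·0.4449) = 4.72, so K_p = 22.28/3.8 = 5.86.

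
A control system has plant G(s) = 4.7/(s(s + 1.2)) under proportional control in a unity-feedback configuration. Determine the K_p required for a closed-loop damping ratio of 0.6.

Closed-loop characteristic equation: s² + 1.2s + K_p·4.7 = 0.
So ω_n = √(4.7K_p) and 2ζω_n = 1.2, giving ζ = 1.2/(2√(4.7K_p)).
Setting ζ = 0.6: √(4.7K_p) = 1.2/(2·0.6) = 1, so K_p = 1/4.7 = 0.213.

K_p = 0.213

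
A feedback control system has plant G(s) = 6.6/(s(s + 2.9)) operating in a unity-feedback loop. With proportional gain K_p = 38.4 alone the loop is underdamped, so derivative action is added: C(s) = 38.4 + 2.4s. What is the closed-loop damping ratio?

ζ = 0.589

Forward path: (38.4 + 2.4s)·6.6/(s(s+2.9)). The closed-loop characteristic equation is s² + (2.9 + 6.6·2.4)s + 6.6·38.4 = 0.
That is s² + 18.74s + 253.4 = 0, so ω_n = 15.92 rad/s and ζ = 18.74/(2·15.92) = 0.5886.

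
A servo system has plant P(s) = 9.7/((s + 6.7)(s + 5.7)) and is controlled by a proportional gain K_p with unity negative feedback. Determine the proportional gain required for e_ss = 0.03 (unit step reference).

K_p = 127

Steady-state error for a unit step on this type-0 loop is 1/(1 + K_p·P(0)).
P(0) = 0.254. Require 1/(1 + K_p·0.254) = 0.03, so 1 + 0.254·K_p = 33.33.
K_p = (33.33 − 1)/0.254 = 127.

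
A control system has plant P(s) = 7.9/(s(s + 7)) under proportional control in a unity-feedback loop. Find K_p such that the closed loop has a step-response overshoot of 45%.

From %OS = 100·exp(−πζ/√(1−ζ²)) = 45%, ζ = −ln(0.45)/√(π²+ln²(0.45)) = 0.2463.
Characteristic equation s² + 7s + 7.9K_p = 0 gives ζ = 7/(2√(7.9K_p)).
Setting ζ = 0.2463: √(7.9K_p) = 7/(2·0.2463) = 14.21, so K_p = 201.9/7.9 = 25.6.

K_p = 25.6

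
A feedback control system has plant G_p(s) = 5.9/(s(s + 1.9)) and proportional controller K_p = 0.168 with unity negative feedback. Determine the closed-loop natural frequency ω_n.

ω_n = 0.996 rad/s

With unity feedback the closed-loop characteristic equation is s² + 1.9s + 0.168·5.9 = s² + 1.9s + 0.9912 = 0.
So ω_n² = 0.9912 ⇒ ω_n = 0.9956 rad/s, and ζ = 1.9/(2ω_n) = 0.954.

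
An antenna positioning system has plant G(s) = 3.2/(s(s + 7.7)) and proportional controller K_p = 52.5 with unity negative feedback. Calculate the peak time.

Closed-loop characteristic equation: s² + 7.7s + 168 = 0, so ω_n = 12.96 rad/s and ζ = 7.7/(2·12.96) = 0.297.
Damped frequency ω_d = ω_n√(1−ζ²) = 12.38 rad/s, so peak time T_p = π/ω_d = 0.254 s.

T_p = 0.254 s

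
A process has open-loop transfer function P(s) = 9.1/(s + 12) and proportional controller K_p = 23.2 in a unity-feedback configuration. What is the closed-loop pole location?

Closed-loop transfer function: T(s) = K_p·P(s)/(1 + K_p·P(s)) = 211.1/(s + 12 + 211.1) = 211.1/(s + 223.1).
The closed-loop pole is at s = −223.1.

s = -223.1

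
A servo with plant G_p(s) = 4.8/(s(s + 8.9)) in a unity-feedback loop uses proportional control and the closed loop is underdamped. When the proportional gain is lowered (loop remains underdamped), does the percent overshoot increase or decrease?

decrease

ζ = 8.9/(2√(4.8K_p)) rises as K_p falls; higher damping means less overshoot.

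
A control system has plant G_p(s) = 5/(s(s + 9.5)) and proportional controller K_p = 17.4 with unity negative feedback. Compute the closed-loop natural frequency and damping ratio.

The closed-loop denominator is s(s+9.5) + 17.4·5 = s² + 9.5s + 87.
So ω_n² = 87 ⇒ ω_n = 9.327 rad/s, and ζ = 9.5/(2ω_n) = 0.509.

ω_n = 9.33 rad/s, ζ = 0.509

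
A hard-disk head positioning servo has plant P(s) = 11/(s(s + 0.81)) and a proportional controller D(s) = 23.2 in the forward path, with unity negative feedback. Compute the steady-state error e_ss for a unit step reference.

0

The open loop D(s)P(s) has a pole at the origin (type 1), so the static position error constant is infinite and e_ss = 1/(1+∞) = 0.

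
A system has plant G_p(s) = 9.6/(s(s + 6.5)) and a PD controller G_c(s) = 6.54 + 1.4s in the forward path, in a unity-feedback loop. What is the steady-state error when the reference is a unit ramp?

The loop has one pole at the origin (type 1). Velocity error constant K_v = lim_{s→0} s·G_c(s)G_p(s) = 6.54·9.6/6.5 = 9.659.
Steady-state error to a unit ramp: e_ss = 1/K_v = 0.104.

0.104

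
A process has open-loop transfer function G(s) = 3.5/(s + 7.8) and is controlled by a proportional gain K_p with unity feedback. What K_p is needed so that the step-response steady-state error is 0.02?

For a type-0 loop with proportional control, e_ss = 1/(1 + K_p·G(0)).
G(0) = 0.4487. Require 1/(1 + K_p·0.4487) = 0.02, so 1 + 0.4487·K_p = 50.
K_p = (50 − 1)/0.4487 = 109.

K_p = 109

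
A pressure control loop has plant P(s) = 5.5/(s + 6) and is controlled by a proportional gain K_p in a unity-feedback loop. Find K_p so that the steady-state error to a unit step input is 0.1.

K_p = 9.82

The loop is type 0, so e_ss(step) = 1/(1 + K_pos) with K_pos = K_p·P(0).
P(0) = 0.9167. Require 1/(1 + K_p·0.9167) = 0.1, so 1 + 0.9167·K_p = 10.
K_p = (10 − 1)/0.9167 = 9.82.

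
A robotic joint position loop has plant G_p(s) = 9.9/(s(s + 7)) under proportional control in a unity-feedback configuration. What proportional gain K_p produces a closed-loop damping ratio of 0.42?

Closed-loop characteristic equation: s² + 7s + K_p·9.9 = 0.
So ω_n = √(9.9K_p) and 2ζω_n = 7, giving ζ = 7/(2√(9.9K_p)).
Setting ζ = 0.42: √(9.9K_p) = 7/(2·0.42) = 8.333, so K_p = 69.44/9.9 = 7.01.

K_p = 7.01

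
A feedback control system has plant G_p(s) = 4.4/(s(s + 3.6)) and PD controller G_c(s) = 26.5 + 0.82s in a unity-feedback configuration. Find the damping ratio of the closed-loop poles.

Forward path: (26.5 + 0.82s)·4.4/(s(s+3.6)). The closed-loop characteristic equation is s² + (3.6 + 4.4·0.82)s + 4.4·26.5 = 0.
That is s² + 7.208s + 116.6 = 0, so ω_n = 10.8 rad/s and ζ = 7.208/(2·10.8) = 0.3338.

ζ = 0.334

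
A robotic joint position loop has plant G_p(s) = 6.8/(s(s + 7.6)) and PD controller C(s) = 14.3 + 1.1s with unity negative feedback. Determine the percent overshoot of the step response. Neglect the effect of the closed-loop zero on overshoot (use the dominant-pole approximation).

2.41%

Forward path: (14.3 + 1.1s)·6.8/(s(s+7.6)). The closed-loop characteristic equation is s² + (7.6 + 6.8·1.1)s + 6.8·14.3 = 0.
That is s² + 15.08s + 97.24 = 0, so ω_n = 9.861 rad/s and ζ = 15.08/(2·9.861) = 0.7646.
%OS = 100·exp(−πζ/√(1−ζ²)) = 2.41%.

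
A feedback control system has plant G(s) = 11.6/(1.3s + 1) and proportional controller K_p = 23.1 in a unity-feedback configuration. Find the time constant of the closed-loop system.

Closed loop: T(s) = K_p·G/(1+K_p·G) = 268/(1.3s + 1 + 268), with pole at s = −(1 + 268)/1.3 = −206.9.
Closed-loop time constant τ = 1/206.9 = 0.00483 s.

τ = 0.00483 s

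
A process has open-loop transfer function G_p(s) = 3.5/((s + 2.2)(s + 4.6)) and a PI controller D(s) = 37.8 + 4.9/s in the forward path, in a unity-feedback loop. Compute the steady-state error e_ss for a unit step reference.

The open loop D(s)G_p(s) has a pole at the origin (type 1), so the static position error constant is infinite and e_ss = 1/(1+∞) = 0.

0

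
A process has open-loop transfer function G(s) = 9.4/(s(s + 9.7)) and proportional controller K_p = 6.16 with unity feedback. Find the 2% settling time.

T_s ≈ 0.825 s

From 1 + K_pG(s) = 0: s² + 9.7s + 57.9 = 0 ⇒ ω_n = 7.609, ζ = 0.6374.
2% settling time T_s ≈ 4/(ζω_n) = 4/4.85 = 0.825 s.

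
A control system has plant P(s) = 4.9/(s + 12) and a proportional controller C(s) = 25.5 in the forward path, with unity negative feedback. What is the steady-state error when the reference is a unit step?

The loop is type 0. Static position error constant K_pos = C(0)·P(0) = 25.5·0.4083 = 10.41.
Steady-state error to a unit step: e_ss = 1/(1+K_pos) = 1/11.41 = 0.0876.

0.0876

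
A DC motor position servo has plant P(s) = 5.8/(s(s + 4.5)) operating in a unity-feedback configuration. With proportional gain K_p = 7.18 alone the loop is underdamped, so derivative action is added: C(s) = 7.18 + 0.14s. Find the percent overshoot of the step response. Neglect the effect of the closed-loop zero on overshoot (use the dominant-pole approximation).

24.2%

Forward path: (7.18 + 0.14s)·5.8/(s(s+4.5)). The closed-loop characteristic equation is s² + (4.5 + 5.8·0.14)s + 5.8·7.18 = 0.
That is s² + 5.312s + 41.64 = 0, so ω_n = 6.453 rad/s and ζ = 5.312/(2·6.453) = 0.4116.
%OS = 100·exp(−πζ/√(1−ζ²)) = 24.2%.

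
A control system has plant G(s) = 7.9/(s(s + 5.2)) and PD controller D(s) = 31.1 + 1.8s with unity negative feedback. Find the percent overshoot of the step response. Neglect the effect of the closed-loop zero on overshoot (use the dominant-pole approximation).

8.38%

Forward path: (31.1 + 1.8s)·7.9/(s(s+5.2)). The closed-loop characteristic equation is s² + (5.2 + 7.9·1.8)s + 7.9·31.1 = 0.
That is s² + 19.42s + 245.7 = 0, so ω_n = 15.67 rad/s and ζ = 19.42/(2·15.67) = 0.6195.
%OS = 100·exp(−πζ/√(1−ζ²)) = 8.38%.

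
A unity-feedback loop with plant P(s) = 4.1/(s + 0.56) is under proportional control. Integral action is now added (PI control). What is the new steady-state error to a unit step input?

Adding integral action puts a pole at s = 0 in the forward path, raising the system type to 1; a type-1 loop has zero steady-state error to a step.

0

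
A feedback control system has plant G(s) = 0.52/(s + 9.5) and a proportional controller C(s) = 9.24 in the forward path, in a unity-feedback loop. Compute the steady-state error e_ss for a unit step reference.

The loop is type 0. Static position error constant K_pos = C(0)·G(0) = 9.24·0.05474 = 0.5058.
Steady-state error to a unit step: e_ss = 1/(1+K_pos) = 1/1.506 = 0.664.

0.664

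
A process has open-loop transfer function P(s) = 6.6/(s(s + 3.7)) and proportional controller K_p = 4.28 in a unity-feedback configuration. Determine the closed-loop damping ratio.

ζ = 0.348

The closed-loop denominator is s(s+3.7) + 4.28·6.6 = s² + 3.7s + 28.25.
Matching s² + 2ζω_n s + ω_n²: ω_n = √28.25 = 5.315 rad/s and 2ζω_n = 3.7, so ζ = 3.7/(2·5.315) = 0.348.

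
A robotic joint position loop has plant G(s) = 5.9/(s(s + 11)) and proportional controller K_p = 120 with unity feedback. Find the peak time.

Closed-loop characteristic equation: s² + 11s + 708 = 0, so ω_n = 26.61 rad/s and ζ = 11/(2·26.61) = 0.2067.
Damped frequency ω_d = ω_n√(1−ζ²) = 26.03 rad/s, so peak time T_p = π/ω_d = 0.121 s.

T_p = 0.121 s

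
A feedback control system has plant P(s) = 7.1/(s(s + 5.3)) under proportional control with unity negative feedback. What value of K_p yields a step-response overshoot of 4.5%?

K_p = 2

From %OS = 100·exp(−πζ/√(1−ζ²)) = 4.5%, ζ = −ln(0.045)/√(π²+ln²(0.045)) = 0.7025.
Characteristic equation s² + 5.3s + 7.1K_p = 0 gives ζ = 5.3/(2√(7.1K_p)).
Setting ζ = 0.7025: √(7.1K_p) = 5.3/(2·0.7025) = 3.772, so K_p = 14.23/7.1 = 2.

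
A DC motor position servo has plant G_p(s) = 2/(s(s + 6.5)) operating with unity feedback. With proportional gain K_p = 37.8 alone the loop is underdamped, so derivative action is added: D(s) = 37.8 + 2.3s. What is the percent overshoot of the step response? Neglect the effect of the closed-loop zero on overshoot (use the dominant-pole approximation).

Forward path: (37.8 + 2.3s)·2/(s(s+6.5)). The closed-loop characteristic equation is s² + (6.5 + 2·2.3)s + 2·37.8 = 0.
That is s² + 11.1s + 75.6 = 0, so ω_n = 8.695 rad/s and ζ = 11.1/(2·8.695) = 0.6383.
%OS = 100·exp(−πζ/√(1−ζ²)) = 7.39%.

7.39%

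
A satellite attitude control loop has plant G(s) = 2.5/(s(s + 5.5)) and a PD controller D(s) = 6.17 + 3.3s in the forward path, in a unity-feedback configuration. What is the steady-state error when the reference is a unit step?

The open loop D(s)G(s) has a pole at the origin (type 1), so the static position error constant is infinite and e_ss = 1/(1+∞) = 0.

0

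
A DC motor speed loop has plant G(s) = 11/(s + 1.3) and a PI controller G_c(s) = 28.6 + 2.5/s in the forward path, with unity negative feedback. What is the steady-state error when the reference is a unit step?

The open loop G_c(s)G(s) has a pole at the origin (type 1), so the static position error constant is infinite and e_ss = 1/(1+∞) = 0.

0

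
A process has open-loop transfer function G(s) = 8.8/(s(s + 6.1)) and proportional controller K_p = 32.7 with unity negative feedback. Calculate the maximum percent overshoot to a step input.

Closed-loop characteristic equation: s² + 6.1s + 287.8 = 0, so ω_n = 16.96 rad/s and ζ = 6.1/(2·16.96) = 0.1798.
%OS = 100·exp(−πζ/√(1−ζ²)) = 100·exp(−π·0.1798/√0.9677) = 56.3%.

56.3%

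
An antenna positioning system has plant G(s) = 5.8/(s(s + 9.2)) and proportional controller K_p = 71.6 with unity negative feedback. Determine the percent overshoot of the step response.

48.3%

From 1 + K_pG(s) = 0: s² + 9.2s + 415.3 = 0 ⇒ ω_n = 20.38, ζ = 0.2257.
%OS = 100·exp(−πζ/√(1−ζ²)) = 100·exp(−π·0.2257/√0.949) = 48.3%.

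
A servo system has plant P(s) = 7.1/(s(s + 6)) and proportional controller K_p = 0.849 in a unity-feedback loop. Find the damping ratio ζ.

The closed-loop denominator is s(s+6) + 0.849·7.1 = s² + 6s + 6.028.
Matching s² + 2ζω_n s + ω_n²: ω_n = √6.028 = 2.455 rad/s and 2ζω_n = 6, so ζ = 6/(2·2.455) = 1.22.

ζ = 1.22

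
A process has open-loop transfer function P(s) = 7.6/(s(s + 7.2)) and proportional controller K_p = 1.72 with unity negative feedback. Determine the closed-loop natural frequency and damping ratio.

ω_n = 3.62 rad/s, ζ = 0.996

The closed-loop denominator is s(s+7.2) + 1.72·7.6 = s² + 7.2s + 13.07.
So ω_n² = 13.07 ⇒ ω_n = 3.616 rad/s, and ζ = 7.2/(2ω_n) = 0.996.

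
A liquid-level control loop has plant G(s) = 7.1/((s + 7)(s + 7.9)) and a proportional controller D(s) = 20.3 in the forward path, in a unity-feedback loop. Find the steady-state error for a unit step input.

0.277

The loop is type 0. Static position error constant K_pos = D(0)·G(0) = 20.3·0.1284 = 2.606.
Steady-state error to a unit step: e_ss = 1/(1+K_pos) = 1/3.606 = 0.277.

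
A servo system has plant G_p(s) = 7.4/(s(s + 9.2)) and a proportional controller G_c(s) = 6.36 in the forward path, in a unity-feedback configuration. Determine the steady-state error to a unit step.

The open loop G_c(s)G_p(s) has a pole at the origin (type 1), so the static position error constant is infinite and e_ss = 1/(1+∞) = 0.

0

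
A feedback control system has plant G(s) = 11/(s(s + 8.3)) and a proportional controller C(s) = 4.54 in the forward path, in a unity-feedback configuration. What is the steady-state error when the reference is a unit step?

The open loop C(s)G(s) has a pole at the origin (type 1), so the static position error constant is infinite and e_ss = 1/(1+∞) = 0.

0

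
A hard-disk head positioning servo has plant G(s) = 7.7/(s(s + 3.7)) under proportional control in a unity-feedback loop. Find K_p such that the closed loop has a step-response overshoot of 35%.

From %OS = 100·exp(−πζ/√(1−ζ²)) = 35%, ζ = −ln(0.35)/√(π²+ln²(0.35)) = 0.3169.
Characteristic equation s² + 3.7s + 7.7K_p = 0 gives ζ = 3.7/(2√(7.7K_p)).
Setting ζ = 0.3169: √(7.7K_p) = 3.7/(2·0.3169) = 5.837, so K_p = 34.07/7.7 = 4.42.

K_p = 4.42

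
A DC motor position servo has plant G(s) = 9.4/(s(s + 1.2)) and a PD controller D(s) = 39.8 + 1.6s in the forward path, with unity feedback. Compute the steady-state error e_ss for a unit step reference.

0

The open loop D(s)G(s) has a pole at the origin (type 1), so the static position error constant is infinite and e_ss = 1/(1+∞) = 0.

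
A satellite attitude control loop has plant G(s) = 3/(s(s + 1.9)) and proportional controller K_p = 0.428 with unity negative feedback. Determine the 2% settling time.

Closed-loop characteristic equation: s² + 1.9s + 1.284 = 0, so ω_n = 1.133 rad/s and ζ = 1.9/(2·1.133) = 0.8384.
2% settling time T_s ≈ 4/(ζω_n) = 4/0.95 = 4.21 s.

T_s ≈ 4.21 s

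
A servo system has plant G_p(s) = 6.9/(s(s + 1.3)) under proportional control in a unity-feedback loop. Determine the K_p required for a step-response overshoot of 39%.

K_p = 0.743

From %OS = 100·exp(−πζ/√(1−ζ²)) = 39%, ζ = −ln(0.39)/√(π²+ln²(0.39)) = 0.2871.
Characteristic equation s² + 1.3s + 6.9K_p = 0 gives ζ = 1.3/(2√(6.9K_p)).
Setting ζ = 0.2871: √(6.9K_p) = 1.3/(2·0.2871) = 2.264, so K_p = 5.126/6.9 = 0.743.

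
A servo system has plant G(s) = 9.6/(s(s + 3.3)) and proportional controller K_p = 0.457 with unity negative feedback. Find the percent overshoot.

The closed-loop denominator s² + 3.3s + 4.387 gives ω_n = √4.387 = 2.095 and ζ = 3.3/(2ω_n) = 0.7878.
%OS = 100·exp(−πζ/√(1−ζ²)) = 100·exp(−π·0.7878/√0.3794) = 1.8%.

1.8%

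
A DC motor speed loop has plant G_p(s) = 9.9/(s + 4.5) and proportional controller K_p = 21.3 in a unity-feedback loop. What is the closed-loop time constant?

Closed-loop transfer function: T(s) = K_p·G_p(s)/(1 + K_p·G_p(s)) = 210.9/(s + 4.5 + 210.9) = 210.9/(s + 215.4).
Time constant τ = 1/215.4 = 0.00464 s.

τ = 0.00464 s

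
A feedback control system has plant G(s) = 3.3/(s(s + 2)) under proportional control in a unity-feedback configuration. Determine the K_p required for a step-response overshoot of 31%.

K_p = 2.48

From %OS = 100·exp(−πζ/√(1−ζ²)) = 31%, ζ = −ln(0.31)/√(π²+ln²(0.31)) = 0.3493.
Characteristic equation s² + 2s + 3.3K_p = 0 gives ζ = 2/(2√(3.3K_p)).
Setting ζ = 0.3493: √(3.3K_p) = 2/(2·0.3493) = 2.863, so K_p = 8.195/3.3 = 2.48.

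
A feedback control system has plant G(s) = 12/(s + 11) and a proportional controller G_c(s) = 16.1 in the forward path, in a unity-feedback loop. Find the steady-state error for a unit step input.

The loop is type 0. Static position error constant K_pos = G_c(0)·G(0) = 16.1·1.091 = 17.56.
Steady-state error to a unit step: e_ss = 1/(1+K_pos) = 1/18.56 = 0.0539.

0.0539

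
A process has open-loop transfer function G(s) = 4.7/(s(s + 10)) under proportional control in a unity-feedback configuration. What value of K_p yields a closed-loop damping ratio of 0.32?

Closed-loop characteristic equation: s² + 10s + K_p·4.7 = 0.
So ω_n = √(4.7K_p) and 2ζω_n = 10, giving ζ = 10/(2√(4.7K_p)).
Setting ζ = 0.32: √(4.7K_p) = 10/(2·0.32) = 15.62, so K_p = 244.1/4.7 = 51.9.

K_p = 51.9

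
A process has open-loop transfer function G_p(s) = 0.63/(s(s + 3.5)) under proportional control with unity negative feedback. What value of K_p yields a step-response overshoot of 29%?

From %OS = 100·exp(−πζ/√(1−ζ²)) = 29%, ζ = −ln(0.29)/√(π²+ln²(0.29)) = 0.3666.
Characteristic equation s² + 3.5s + 0.63K_p = 0 gives ζ = 3.5/(2√(0.63K_p)).
Setting ζ = 0.3666: √(0.63K_p) = 3.5/(2·0.3666) = 4.774, so K_p = 22.79/0.63 = 36.2.

K_p = 36.2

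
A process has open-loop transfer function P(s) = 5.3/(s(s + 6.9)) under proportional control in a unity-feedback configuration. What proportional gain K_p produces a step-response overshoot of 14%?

From %OS = 100·exp(−πζ/√(1−ζ²)) = 14%, ζ = −ln(0.14)/√(π²+ln²(0.14)) = 0.5305.
Characteristic equation s² + 6.9s + 5.3K_p = 0 gives ζ = 6.9/(2√(5.3K_p)).
Setting ζ = 0.5305: √(5.3K_p) = 6.9/(2·0.5305) = 6.503, so K_p = 42.29/5.3 = 7.98.

K_p = 7.98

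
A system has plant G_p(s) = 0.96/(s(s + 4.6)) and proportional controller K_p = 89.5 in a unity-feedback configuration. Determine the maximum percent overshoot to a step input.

44.7%

The closed-loop denominator s² + 4.6s + 85.92 gives ω_n = √85.92 = 9.269 and ζ = 4.6/(2ω_n) = 0.2481.
%OS = 100·exp(−πζ/√(1−ζ²)) = 100·exp(−π·0.2481/√0.9384) = 44.7%.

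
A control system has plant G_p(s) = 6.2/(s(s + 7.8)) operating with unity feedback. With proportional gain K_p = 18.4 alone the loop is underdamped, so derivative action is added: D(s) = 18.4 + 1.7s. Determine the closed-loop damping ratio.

ζ = 0.859

Forward path: (18.4 + 1.7s)·6.2/(s(s+7.8)). The closed-loop characteristic equation is s² + (7.8 + 6.2·1.7)s + 6.2·18.4 = 0.
That is s² + 18.34s + 114.1 = 0, so ω_n = 10.68 rad/s and ζ = 18.34/(2·10.68) = 0.8585.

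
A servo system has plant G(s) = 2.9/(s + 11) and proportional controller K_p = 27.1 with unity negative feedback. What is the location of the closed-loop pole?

s = -89.59

Closed-loop transfer function: T(s) = K_p·G(s)/(1 + K_p·G(s)) = 78.59/(s + 11 + 78.59) = 78.59/(s + 89.59).
The closed-loop pole is at s = −89.59.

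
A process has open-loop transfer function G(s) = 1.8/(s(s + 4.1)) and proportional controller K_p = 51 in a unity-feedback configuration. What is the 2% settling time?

From 1 + K_pG(s) = 0: s² + 4.1s + 91.8 = 0 ⇒ ω_n = 9.581, ζ = 0.214.
2% settling time T_s ≈ 4/(ζω_n) = 4/2.05 = 1.95 s.

T_s ≈ 1.95 s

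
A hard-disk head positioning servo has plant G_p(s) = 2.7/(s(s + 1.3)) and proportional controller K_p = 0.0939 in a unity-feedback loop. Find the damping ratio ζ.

1 + K_p·G_p(s) = 0 gives s² + 1.3s + 0.2535 = 0.
So ω_n² = 0.2535 ⇒ ω_n = 0.5035 rad/s, and ζ = 1.3/(2ω_n) = 1.29.

ζ = 1.29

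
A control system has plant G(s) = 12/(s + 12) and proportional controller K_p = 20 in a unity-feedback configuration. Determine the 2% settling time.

T_s ≈ 0.0159 s

Closed-loop transfer function: T(s) = K_p·G(s)/(1 + K_p·G(s)) = 240/(s + 12 + 240) = 240/(s + 252).
Time constant τ = 1/252 = 0.003968 s, so the 2% settling time is about 4τ = 0.0159 s.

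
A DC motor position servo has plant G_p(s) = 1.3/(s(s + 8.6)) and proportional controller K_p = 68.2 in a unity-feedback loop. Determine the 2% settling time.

T_s ≈ 0.93 s

Closed-loop characteristic equation: s² + 8.6s + 88.66 = 0, so ω_n = 9.416 rad/s and ζ = 8.6/(2·9.416) = 0.4567.
2% settling time T_s ≈ 4/(ζω_n) = 4/4.3 = 0.93 s.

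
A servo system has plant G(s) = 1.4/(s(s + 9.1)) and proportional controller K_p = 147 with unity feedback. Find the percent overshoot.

35%

The closed-loop denominator s² + 9.1s + 205.8 gives ω_n = √205.8 = 14.35 and ζ = 9.1/(2ω_n) = 0.3172.
%OS = 100·exp(−πζ/√(1−ζ²)) = 100·exp(−π·0.3172/√0.8994) = 35%.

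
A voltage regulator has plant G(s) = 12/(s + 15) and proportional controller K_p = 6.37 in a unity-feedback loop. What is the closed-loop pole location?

s = -91.44

Closed-loop transfer function: T(s) = K_p·G(s)/(1 + K_p·G(s)) = 76.44/(s + 15 + 76.44) = 76.44/(s + 91.44).
The closed-loop pole is at s = −91.44.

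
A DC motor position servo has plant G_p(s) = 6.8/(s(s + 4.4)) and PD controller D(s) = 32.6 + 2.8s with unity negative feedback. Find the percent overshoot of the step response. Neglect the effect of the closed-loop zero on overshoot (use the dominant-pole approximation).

Forward path: (32.6 + 2.8s)·6.8/(s(s+4.4)). The closed-loop characteristic equation is s² + (4.4 + 6.8·2.8)s + 6.8·32.6 = 0.
That is s² + 23.44s + 221.7 = 0, so ω_n = 14.89 rad/s and ζ = 23.44/(2·14.89) = 0.7872.
%OS = 100·exp(−πζ/√(1−ζ²)) = 1.81%.

1.81%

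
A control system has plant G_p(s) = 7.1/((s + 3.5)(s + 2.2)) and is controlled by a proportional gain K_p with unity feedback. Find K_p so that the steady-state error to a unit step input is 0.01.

The loop is type 0, so e_ss(step) = 1/(1 + K_pos) with K_pos = K_p·G_p(0).
G_p(0) = 0.9221. Require 1/(1 + K_p·0.9221) = 0.01, so 1 + 0.9221·K_p = 100.
K_p = (100 − 1)/0.9221 = 107.

K_p = 107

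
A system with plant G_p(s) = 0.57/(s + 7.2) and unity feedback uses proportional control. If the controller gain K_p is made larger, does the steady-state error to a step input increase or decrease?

e_ss = 1/(1 + K_p·G_p(0)); a larger K_p raises the denominator, so e_ss decreases.

decrease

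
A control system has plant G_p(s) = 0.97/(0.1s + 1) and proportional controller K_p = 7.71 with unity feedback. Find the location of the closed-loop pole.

s = -84.79

Closed loop: T(s) = K_p·G_p/(1+K_p·G_p) = 7.479/(0.1s + 1 + 7.479), with pole at s = −(1 + 7.479)/0.1 = −84.79.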